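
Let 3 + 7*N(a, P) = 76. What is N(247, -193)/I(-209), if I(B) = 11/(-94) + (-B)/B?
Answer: -6862/735 ≈ -9.3361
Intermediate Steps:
N(a, P) = 73/7 (N(a, P) = -3/7 + (⅐)*76 = -3/7 + 76/7 = 73/7)
I(B) = -105/94 (I(B) = 11*(-1/94) - 1 = -11/94 - 1 = -105/94)
N(247, -193)/I(-209) = 73/(7*(-105/94)) = (73/7)*(-94/105) = -6862/735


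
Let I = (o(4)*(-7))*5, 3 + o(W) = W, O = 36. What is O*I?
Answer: -1260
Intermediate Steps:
o(W) = -3 + W
I = -35 (I = ((-3 + 4)*(-7))*5 = (1*(-7))*5 = -7*5 = -35)
O*I = 36*(-35) = -1260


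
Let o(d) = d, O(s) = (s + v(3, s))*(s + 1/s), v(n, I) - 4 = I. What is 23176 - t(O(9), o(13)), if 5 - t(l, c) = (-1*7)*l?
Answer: 195911/9 ≈ 21768.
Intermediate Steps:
v(n, I) = 4 + I
O(s) = (4 + 2*s)*(s + 1/s) (O(s) = (s + (4 + s))*(s + 1/s) = (4 + 2*s)*(s + 1/s))
t(l, c) = 5 + 7*l (t(l, c) = 5 - (-1*7)*l = 5 - (-7)*l = 5 + 7*l)
23176 - t(O(9), o(13)) = 23176 - (5 + 7*(2 + 2*9² + 4*9 + 4/9)) = 23176 - (5 + 7*(2 + 2*81 + 36 + 4*(⅑))) = 23176 - (5 + 7*(2 + 162 + 36 + 4/9)) = 23176 - (5 + 7*(1804/9)) = 23176 - (5 + 12628/9) = 23176 - 1*12673/9 = 23176 - 12673/9 = 195911/9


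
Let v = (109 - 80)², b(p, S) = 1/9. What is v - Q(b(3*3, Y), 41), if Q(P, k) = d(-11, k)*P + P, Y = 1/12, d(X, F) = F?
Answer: 2509/3 ≈ 836.33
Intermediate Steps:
Y = 1/12 ≈ 0.083333
b(p, S) = ⅑
v = 841 (v = 29² = 841)
Q(P, k) = P + P*k (Q(P, k) = k*P + P = P*k + P = P + P*k)
v - Q(b(3*3, Y), 41) = 841 - (1 + 41)/9 = 841 - 42/9 = 841 - 1*14/3 = 841 - 14/3 = 2509/3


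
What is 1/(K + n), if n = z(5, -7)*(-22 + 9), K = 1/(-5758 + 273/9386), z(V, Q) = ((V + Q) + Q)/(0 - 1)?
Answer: -4157255/486399557 ≈ -0.0085470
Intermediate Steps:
z(V, Q) = -V - 2*Q (z(V, Q) = ((Q + V) + Q)/(-1) = (V + 2*Q)*(-1) = -V - 2*Q)
K = -722/4157255 (K = 1/(-5758 + 273*(1/9386)) = 1/(-5758 + 21/722) = 1/(-4157255/722) = -722/4157255 ≈ -0.00017367)
n = -117 (n = (-1*5 - 2*(-7))*(-22 + 9) = (-5 + 14)*(-13) = 9*(-13) = -117)
1/(K + n) = 1/(-722/4157255 - 117) = 1/(-486399557/4157255) = -4157255/486399557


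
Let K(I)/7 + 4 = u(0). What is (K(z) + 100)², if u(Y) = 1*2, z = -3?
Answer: 7396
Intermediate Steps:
u(Y) = 2
K(I) = -14 (K(I) = -28 + 7*2 = -28 + 14 = -14)
(K(z) + 100)² = (-14 + 100)² = 86² = 7396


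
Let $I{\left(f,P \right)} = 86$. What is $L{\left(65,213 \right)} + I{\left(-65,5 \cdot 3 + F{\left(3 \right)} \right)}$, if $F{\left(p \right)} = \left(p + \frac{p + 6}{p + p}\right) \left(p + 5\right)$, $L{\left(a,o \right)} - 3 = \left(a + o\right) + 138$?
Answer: $505$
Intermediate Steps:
$L{\left(a,o \right)} = 141 + a + o$ ($L{\left(a,o \right)} = 3 + \left(\left(a + o\right) + 138\right) = 3 + \left(138 + a + o\right) = 141 + a + o$)
$F{\left(p \right)} = \left(5 + p\right) \left(p + \frac{6 + p}{2 p}\right)$ ($F{\left(p \right)} = \left(p + \frac{6 + p}{2 p}\right) \left(5 + p\right) = \left(5 + p\right) \left(p + \frac{6 + p}{2 p}\right)$)
$L{\left(65,213 \right)} + I{\left(-65,5 \cdot 3 + F{\left(3 \right)} \right)} = \left(141 + 65 + 213\right) + 86 = 419 + 86 = 505$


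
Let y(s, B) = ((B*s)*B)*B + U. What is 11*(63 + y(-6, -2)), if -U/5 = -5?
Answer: 1496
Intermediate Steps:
U = 25 (U = -5*(-5) = 25)
y(s, B) = 25 + s*B³ (y(s, B) = ((B*s)*B)*B + 25 = (s*B²)*B + 25 = s*B³ + 25 = 25 + s*B³)
11*(63 + y(-6, -2)) = 11*(63 + (25 - 6*(-2)³)) = 11*(63 + (25 - 6*(-8))) = 11*(63 + (25 + 48)) = 11*(63 + 73) = 11*136 = 1496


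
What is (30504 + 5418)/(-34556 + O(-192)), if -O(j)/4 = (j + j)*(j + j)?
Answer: -17961/312190 ≈ -0.057532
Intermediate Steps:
O(j) = -16*j**2 (O(j) = -4*(j + j)*(j + j) = -4*2*j*2*j = -16*j**2)
(30504 + 5418)/(-34556 + O(-192)) = (30504 + 5418)/(-34556 - 16*(-192)**2) = 35922/(-34556 - 16*36864) = 35922/(-34556 - 589824) = 35922/(-624380) = 35922*(-1/624380) = -17961/312190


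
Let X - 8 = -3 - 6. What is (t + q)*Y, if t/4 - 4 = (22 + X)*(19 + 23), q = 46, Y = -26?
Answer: -93340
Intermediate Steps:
X = -1 (X = 8 + (-3 - 6) = 8 - 9 = -1)
t = 3544 (t = 16 + 4*((22 - 1)*(19 + 23)) = 16 + 4*(21*42) = 16 + 4*882 = 16 + 3528 = 3544)
(t + q)*Y = (3544 + 46)*(-26) = 3590*(-26) = -93340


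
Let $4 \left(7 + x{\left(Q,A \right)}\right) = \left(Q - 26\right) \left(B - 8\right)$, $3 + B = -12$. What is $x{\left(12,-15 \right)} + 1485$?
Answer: $\frac{3117}{2} \approx 1558.5$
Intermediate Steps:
$B = -15$ ($B = -3 - 12 = -15$)
$x{\left(Q,A \right)} = \frac{285}{2} - \frac{23 Q}{4}$ ($x{\left(Q,A \right)} = -7 + \frac{\left(Q - 26\right) \left(-15 - 8\right)}{4} = -7 + \frac{\left(-26 + Q\right) \left(-23\right)}{4} = -7 + \frac{598 - 23 Q}{4} = -7 - \left(- \frac{299}{2} + \frac{23 Q}{4}\right) = \frac{285}{2} - \frac{23 Q}{4}$)
$x{\left(12,-15 \right)} + 1485 = \left(\frac{285}{2} - 69\right) + 1485 = \frac{147}{2} + 1485 = \frac{3117}{2}$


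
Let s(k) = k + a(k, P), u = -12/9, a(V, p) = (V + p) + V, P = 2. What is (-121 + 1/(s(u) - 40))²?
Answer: 25836889/1764 ≈ 14647.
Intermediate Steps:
a(V, p) = p + 2*V
u = -4/3 (u = -12*⅑ = -4/3 ≈ -1.3333)
s(k) = 2 + 3*k (s(k) = k + (2 + 2*k) = 2 + 3*k)
(-121 + 1/(s(u) - 40))² = (-121 + 1/((2 + 3*(-4/3)) - 40))² = (-121 + 1/((2 - 4) - 40))² = (-121 + 1/(-2 - 40))² = (-121 + 1/(-42))² = (-121 - 1/42)² = (-5083/42)² = 25836889/1764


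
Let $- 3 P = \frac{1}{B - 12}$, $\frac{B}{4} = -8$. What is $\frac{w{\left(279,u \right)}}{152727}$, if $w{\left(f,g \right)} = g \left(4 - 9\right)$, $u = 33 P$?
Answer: $- \frac{5}{610908} \approx -8.1845 \cdot 10^{-6}$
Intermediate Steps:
$B = -32$ ($B = 4 \left(-8\right) = -32$)
$P = \frac{1}{132}$ ($P = - \frac{1}{3 \left(-32 - 12\right)} = - \frac{1}{3 \left(-44\right)} = \left(- \frac{1}{3}\right) \left(- \frac{1}{44}\right) = \frac{1}{132} \approx 0.0075758$)
$u = \frac{1}{4}$ ($u = 33 \cdot \frac{1}{132} = \frac{1}{4} \approx 0.25$)
$w{\left(f,g \right)} = - 5 g$ ($w{\left(f,g \right)} = g \left(-5\right) = - 5 g$)
$\frac{w{\left(279,u \right)}}{152727} = \frac{\left(-5\right) \frac{1}{4}}{152727} = \left(- \frac{5}{4}\right) \frac{1}{152727} = - \frac{5}{610908}$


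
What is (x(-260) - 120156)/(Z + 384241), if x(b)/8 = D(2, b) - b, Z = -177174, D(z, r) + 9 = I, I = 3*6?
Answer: -118004/207067 ≈ -0.56988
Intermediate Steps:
I = 18
D(z, r) = 9 (D(z, r) = -9 + 18 = 9)
x(b) = 72 - 8*b (x(b) = 8*(9 - b) = 72 - 8*b)
(x(-260) - 120156)/(Z + 384241) = ((72 - 8*(-260)) - 120156)/(-177174 + 384241) = ((72 + 2080) - 120156)/207067 = (2152 - 120156)*(1/207067) = -118004*1/207067 = -118004/207067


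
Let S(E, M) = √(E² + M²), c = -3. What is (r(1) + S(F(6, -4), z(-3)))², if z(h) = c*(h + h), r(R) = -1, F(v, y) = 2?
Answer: 329 - 4*√82 ≈ 292.78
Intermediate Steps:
z(h) = -6*h (z(h) = -3*(h + h) = -6*h)
(r(1) + S(F(6, -4), z(-3)))² = (-1 + √(2² + (-6*(-3))²))² = (-1 + √(4 + 18²))² = (-1 + √(4 + 324))² = (-1 + √328)² = (-1 + 2*√82)²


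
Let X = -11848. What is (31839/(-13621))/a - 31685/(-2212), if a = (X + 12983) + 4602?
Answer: 2475911977877/172853813524 ≈ 14.324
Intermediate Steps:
a = 5737 (a = (-11848 + 12983) + 4602 = 1135 + 4602 = 5737)
(31839/(-13621))/a - 31685/(-2212) = (31839/(-13621))/5737 - 31685/(-2212) = (31839*(-1/13621))*(1/5737) - 31685*(-1/2212) = -31839/13621*1/5737 + 31685/2212 = -31839/78143677 + 31685/2212 = 2475911977877/172853813524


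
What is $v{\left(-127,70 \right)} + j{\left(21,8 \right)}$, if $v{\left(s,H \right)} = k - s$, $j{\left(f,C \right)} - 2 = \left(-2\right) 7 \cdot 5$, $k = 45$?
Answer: $104$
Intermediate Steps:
$j{\left(f,C \right)} = -68$ ($j{\left(f,C \right)} = 2 + \left(-2\right) 7 \cdot 5 = 2 - 70 = -68$)
$v{\left(s,H \right)} = 45 - s$
$v{\left(-127,70 \right)} + j{\left(21,8 \right)} = \left(45 - -127\right) - 68 = \left(45 + 127\right) - 68 = 172 - 68 = 104$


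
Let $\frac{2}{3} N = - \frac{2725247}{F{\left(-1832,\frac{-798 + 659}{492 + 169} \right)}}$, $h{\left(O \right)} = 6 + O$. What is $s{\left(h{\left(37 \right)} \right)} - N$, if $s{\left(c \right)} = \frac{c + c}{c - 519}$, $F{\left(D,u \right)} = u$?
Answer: $- \frac{321547808648}{16541} \approx -1.9439 \cdot 10^{7}$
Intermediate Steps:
$s{\left(c \right)} = \frac{2 c}{-519 + c}$
$N = \frac{5404164801}{278}$ ($N = \frac{3 \left(- \frac{2725247}{\left(-798 + 659\right) \frac{1}{492 + 169}}\right)}{2} = \frac{3 \left(- \frac{2725247}{\left(-139\right) \frac{1}{661}}\right)}{2} = \frac{3 \left(- \frac{2725247}{- \frac{139}{661}}\right)}{2} = \frac{3 \left(\left(-2725247\right) \left(- \frac{661}{139}\right)\right)}{2} = \frac{3}{2} \cdot \frac{1801388267}{139} = \frac{5404164801}{278} \approx 1.9439 \cdot 10^{7}$)
$s{\left(h{\left(37 \right)} \right)} - N = \frac{2 \left(6 + 37\right)}{-519 + \left(6 + 37\right)} - \frac{5404164801}{278} = 2 \cdot 43 \frac{1}{-519 + 43} - \frac{5404164801}{278} = 2 \cdot 43 \frac{1}{-476} - \frac{5404164801}{278} = 2 \cdot 43 \left(- \frac{1}{476}\right) - \frac{5404164801}{278} = - \frac{43}{238} - \frac{5404164801}{278} = - \frac{321547808648}{16541}$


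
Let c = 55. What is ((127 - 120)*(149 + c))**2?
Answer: 2039184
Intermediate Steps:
((127 - 120)*(149 + c))**2 = ((127 - 120)*(149 + 55))**2 = (7*204)**2 = 1428**2 = 2039184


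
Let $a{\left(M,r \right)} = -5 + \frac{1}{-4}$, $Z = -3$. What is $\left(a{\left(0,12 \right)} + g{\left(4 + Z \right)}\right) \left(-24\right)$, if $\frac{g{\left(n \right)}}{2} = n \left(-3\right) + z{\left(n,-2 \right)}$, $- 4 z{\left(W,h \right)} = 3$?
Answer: $306$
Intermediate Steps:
$z{\left(W,h \right)} = - \frac{3}{4}$ ($z{\left(W,h \right)} = \left(- \frac{1}{4}\right) 3 = - \frac{3}{4}$)
$g{\left(n \right)} = - \frac{3}{2} - 6 n$ ($g{\left(n \right)} = 2 \left(n \left(-3\right) - \frac{3}{4}\right) = 2 \left(- 3 n - \frac{3}{4}\right) = 2 \left(- \frac{3}{4} - 3 n\right) = - \frac{3}{2} - 6 n$)
$a{\left(M,r \right)} = - \frac{21}{4}$ ($a{\left(M,r \right)} = -5 - \frac{1}{4} = - \frac{21}{4}$)
$\left(a{\left(0,12 \right)} + g{\left(4 + Z \right)}\right) \left(-24\right) = \left(- \frac{21}{4} - \left(\frac{3}{2} + 6 \left(4 - 3\right)\right)\right) \left(-24\right) = \left(- \frac{21}{4} - \frac{15}{2}\right) \left(-24\right) = \left(- \frac{51}{4}\right) \left(-24\right) = 306$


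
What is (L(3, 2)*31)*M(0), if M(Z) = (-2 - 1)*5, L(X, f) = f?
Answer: -930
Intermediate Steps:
M(Z) = -15 (M(Z) = -3*5 = -15)
(L(3, 2)*31)*M(0) = (2*31)*(-15) = 62*(-15) = -930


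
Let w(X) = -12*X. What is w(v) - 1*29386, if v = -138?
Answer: -27730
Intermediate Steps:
w(v) - 1*29386 = -12*(-138) - 1*29386 = 1656 - 29386 = -27730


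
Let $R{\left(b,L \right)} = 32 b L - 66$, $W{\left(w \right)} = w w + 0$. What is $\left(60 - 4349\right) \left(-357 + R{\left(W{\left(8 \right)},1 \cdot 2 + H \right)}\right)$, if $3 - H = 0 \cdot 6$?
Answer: $-42105113$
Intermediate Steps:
$H = 3$ ($H = 3 - 0 \cdot 6 = 3 - 0 = 3 + 0 = 3$)
$W{\left(w \right)} = w^{2}$ ($W{\left(w \right)} = w^{2} + 0 = w^{2}$)
$R{\left(b,L \right)} = -66 + 32 L b$ ($R{\left(b,L \right)} = 32 L b - 66 = -66 + 32 L b$)
$\left(60 - 4349\right) \left(-357 + R{\left(W{\left(8 \right)},1 \cdot 2 + H \right)}\right) = \left(60 - 4349\right) \left(-357 - \left(66 - 32 \left(1 \cdot 2 + 3\right) 8^{2}\right)\right) = - 4289 \left(-357 - \left(66 - 32 \left(2 + 3\right) 64\right)\right) = - 4289 \left(-357 - \left(66 - 10240\right)\right) = - 4289 \left(-357 + \left(-66 + 10240\right)\right) = - 4289 \left(-357 + 10174\right) = \left(-4289\right) 9817 = -42105113$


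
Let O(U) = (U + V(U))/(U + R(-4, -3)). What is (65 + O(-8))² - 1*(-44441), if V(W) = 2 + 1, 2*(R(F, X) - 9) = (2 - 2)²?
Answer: 48041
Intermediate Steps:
R(F, X) = 9 (R(F, X) = 9 + (2 - 2)²/2 = 9 + (½)*0² = 9 + (½)*0 = 9 + 0 = 9)
V(W) = 3
O(U) = (3 + U)/(9 + U) (O(U) = (U + 3)/(U + 9) = (3 + U)/(9 + U))
(65 + O(-8))² - 1*(-44441) = (65 + (3 - 8)/(9 - 8))² - 1*(-44441) = (65 - 5/1)² + 44441 = (65 + 1*(-5))² + 44441 = (65 - 5)² + 44441 = 60² + 44441 = 3600 + 44441 = 48041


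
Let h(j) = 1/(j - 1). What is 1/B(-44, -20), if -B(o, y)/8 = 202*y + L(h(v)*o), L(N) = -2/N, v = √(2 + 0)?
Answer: 977691/31599328636 + 11*√2/31599328636 ≈ 3.0941e-5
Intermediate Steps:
v = √2 ≈ 1.4142
h(j) = 1/(-1 + j)
B(o, y) = -1616*y + 16*(-1 + √2)/o (B(o, y) = -8*(202*y - 2*(-1 + √2)/o) = -1616*y + 16*(-1 + √2)/o)
1/B(-44, -20) = 1/(16*(-1 + √2 - 101*(-44)*(-20))/(-44)) = 1/(16*(-1/44)*(-1 + √2 - 88880)) = 1/(16*(-1/44)*(-88881 + √2)) = 1/(355524/11 - 4*√2/11)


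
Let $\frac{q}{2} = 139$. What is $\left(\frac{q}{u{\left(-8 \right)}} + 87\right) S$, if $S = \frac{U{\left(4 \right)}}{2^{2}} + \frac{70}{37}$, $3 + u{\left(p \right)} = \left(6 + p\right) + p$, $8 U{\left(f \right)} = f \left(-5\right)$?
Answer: $\frac{319875}{3848} \approx 83.128$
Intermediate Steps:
$U{\left(f \right)} = - \frac{5 f}{8}$ ($U{\left(f \right)} = \frac{f \left(-5\right)}{8} = \frac{\left(-5\right) f}{8} = - \frac{5 f}{8}$)
$u{\left(p \right)} = 3 + 2 p$ ($u{\left(p \right)} = -3 + \left(\left(6 + p\right) + p\right) = -3 + \left(6 + 2 p\right) = 3 + 2 p$)
$S = \frac{375}{296}$ ($S = \frac{\left(- \frac{5}{8}\right) 4}{2^{2}} + \frac{70}{37} = - \frac{5}{2 \cdot 4} + 70 \cdot \frac{1}{37} = \left(- \frac{5}{2}\right) \frac{1}{4} + \frac{70}{37} = - \frac{5}{8} + \frac{70}{37} = \frac{375}{296} \approx 1.2669$)
$q = 278$ ($q = 2 \cdot 139 = 278$)
$\left(\frac{q}{u{\left(-8 \right)}} + 87\right) S = \left(\frac{278}{3 + 2 \left(-8\right)} + 87\right) \frac{375}{296} = \left(\frac{278}{3 - 16} + 87\right) \frac{375}{296} = \left(\frac{278}{-13} + 87\right) \frac{375}{296} = \left(278 \left(- \frac{1}{13}\right) + 87\right) \frac{375}{296} = \left(- \frac{278}{13} + 87\right) \frac{375}{296} = \frac{853}{13} \cdot \frac{375}{296} = \frac{319875}{3848}$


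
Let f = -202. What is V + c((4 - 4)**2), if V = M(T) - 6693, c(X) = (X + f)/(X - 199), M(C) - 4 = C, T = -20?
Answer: -1334889/199 ≈ -6708.0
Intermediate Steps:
M(C) = 4 + C
c(X) = (-202 + X)/(-199 + X) (c(X) = (X - 202)/(X - 199) = (-202 + X)/(-199 + X))
V = -6709 (V = (4 - 20) - 6693 = -16 - 6693 = -6709)
V + c((4 - 4)**2) = -6709 + (-202 + (4 - 4)**2)/(-199 + (4 - 4)**2) = -6709 + (-202 + 0**2)/(-199 + 0**2) = -6709 + (-202 + 0)/(-199 + 0) = -6709 - 202/(-199) = -6709 - 1/199*(-202) = -6709 + 202/199 = -1334889/199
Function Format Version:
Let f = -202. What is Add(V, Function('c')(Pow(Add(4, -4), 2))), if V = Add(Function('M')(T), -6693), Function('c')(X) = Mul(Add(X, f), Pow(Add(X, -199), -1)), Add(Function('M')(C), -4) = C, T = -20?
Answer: Rational(-1334889, 199) ≈ -6708.0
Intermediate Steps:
Function('M')(C) = Add(4, C)
Function('c')(X) = Mul(Pow(Add(-199, X), -1), Add(-202, X)) (Function('c')(X) = Mul(Add(X, -202), Pow(Add(X, -199), -1)) = Mul(Add(-202, X), Pow(Add(-199, X), -1)) = Mul(Pow(Add(-199, X), -1), Add(-202, X)))
V = -6709 (V = Add(Add(4, -20), -6693) = Add(-16, -6693) = -6709)
Add(V, Function('c')(Pow(Add(4, -4), 2))) = Add(-6709, Mul(Pow(Add(-199, Pow(Add(4, -4), 2)), -1), Add(-202, Pow(Add(4, -4), 2)))) = Add(-6709, Mul(Pow(Add(-199, Pow(0, 2)), -1), Add(-202, Pow(0, 2)))) = Add(-6709, Mul(Pow(Add(-199, 0), -1), Add(-202, 0))) = Add(-6709, Mul(Pow(-199, -1), -202)) = Add(-6709, Mul(Rational(-1, 199), -202)) = Add(-6709, Rational(202, 199)) = Rational(-1334889, 199)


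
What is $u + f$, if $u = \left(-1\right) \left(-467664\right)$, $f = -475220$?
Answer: $-7556$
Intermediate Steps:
$u = 467664$
$u + f = 467664 - 475220 = -7556$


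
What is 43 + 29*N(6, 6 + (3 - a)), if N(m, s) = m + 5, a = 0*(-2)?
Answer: 362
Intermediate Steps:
a = 0
N(m, s) = 5 + m
43 + 29*N(6, 6 + (3 - a)) = 43 + 29*(5 + 6) = 43 + 29*11 = 43 + 319 = 362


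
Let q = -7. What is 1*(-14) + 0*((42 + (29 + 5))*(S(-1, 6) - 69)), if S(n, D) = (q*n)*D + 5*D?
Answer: -14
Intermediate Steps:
S(n, D) = 5*D - 7*D*n (S(n, D) = (-7*n)*D + 5*D = -7*D*n + 5*D = 5*D - 7*D*n)
1*(-14) + 0*((42 + (29 + 5))*(S(-1, 6) - 69)) = 1*(-14) + 0*((42 + (29 + 5))*(6*(5 - 7*(-1)) - 69)) = -14 + 0*((42 + 34)*(6*(5 + 7) - 69)) = -14 + 0*(76*(6*12 - 69)) = -14 + 0*(76*(72 - 69)) = -14 + 0*(76*3) = -14 + 0*228 = -14 + 0 = -14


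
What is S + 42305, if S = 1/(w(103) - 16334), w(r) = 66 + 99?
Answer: 684029544/16169 ≈ 42305.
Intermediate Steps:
w(r) = 165
S = -1/16169 (S = 1/(165 - 16334) = 1/(-16169) = -1/16169 ≈ -6.1847e-5)
S + 42305 = -1/16169 + 42305 = 684029544/16169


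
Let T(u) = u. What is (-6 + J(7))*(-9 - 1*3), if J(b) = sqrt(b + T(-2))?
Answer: 72 - 12*sqrt(5) ≈ 45.167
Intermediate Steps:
J(b) = sqrt(-2 + b) (J(b) = sqrt(b - 2) = sqrt(-2 + b))
(-6 + J(7))*(-9 - 1*3) = (-6 + sqrt(-2 + 7))*(-9 - 1*3) = (-6 + sqrt(5))*(-9 - 3) = (-6 + sqrt(5))*(-12) = 72 - 12*sqrt(5)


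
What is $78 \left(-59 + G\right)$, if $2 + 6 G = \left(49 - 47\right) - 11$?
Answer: $-4745$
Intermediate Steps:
$G = - \frac{11}{6}$ ($G = - \frac{1}{3} + \frac{\left(49 - 47\right) - 11}{6} = - \frac{1}{3} + \frac{2 - 11}{6} = - \frac{1}{3} + \frac{1}{6} \left(-9\right) = - \frac{1}{3} - \frac{3}{2} = - \frac{11}{6} \approx -1.8333$)
$78 \left(-59 + G\right) = 78 \left(-59 - \frac{11}{6}\right) = 78 \left(- \frac{365}{6}\right) = -4745$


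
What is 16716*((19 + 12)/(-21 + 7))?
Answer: -37014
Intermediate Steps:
16716*((19 + 12)/(-21 + 7)) = 16716*(31/(-14)) = 16716*(31*(-1/14)) = 16716*(-31/14) = -37014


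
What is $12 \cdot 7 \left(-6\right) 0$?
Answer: $0$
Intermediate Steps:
$12 \cdot 7 \left(-6\right) 0 = 12 \left(\left(-42\right) 0\right) = 12 \cdot 0 = 0$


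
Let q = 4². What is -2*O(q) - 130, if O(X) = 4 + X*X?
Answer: -650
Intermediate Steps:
q = 16
O(X) = 4 + X²
-2*O(q) - 130 = -2*(4 + 16²) - 130 = -2*(4 + 256) - 130 = -2*260 - 130 = -520 - 130 = -650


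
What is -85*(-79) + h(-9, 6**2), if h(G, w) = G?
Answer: 6706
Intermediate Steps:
-85*(-79) + h(-9, 6**2) = -85*(-79) - 9 = 6715 - 9 = 6706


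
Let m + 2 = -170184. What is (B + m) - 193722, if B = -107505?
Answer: -471413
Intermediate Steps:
m = -170186 (m = -2 - 170184 = -170186)
(B + m) - 193722 = (-107505 - 170186) - 193722 = -277691 - 193722 = -471413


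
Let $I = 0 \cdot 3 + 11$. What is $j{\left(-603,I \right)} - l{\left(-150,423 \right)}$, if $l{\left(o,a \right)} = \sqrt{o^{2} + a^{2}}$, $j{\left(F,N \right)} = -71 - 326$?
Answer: $-397 - 3 \sqrt{22381} \approx -845.81$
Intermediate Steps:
$I = 11$ ($I = 0 + 11 = 11$)
$j{\left(F,N \right)} = -397$ ($j{\left(F,N \right)} = -71 - 326 = -397$)
$l{\left(o,a \right)} = \sqrt{a^{2} + o^{2}}$
$j{\left(-603,I \right)} - l{\left(-150,423 \right)} = -397 - \sqrt{423^{2} + \left(-150\right)^{2}} = -397 - \sqrt{178929 + 22500} = -397 - \sqrt{201429} = -397 - 3 \sqrt{22381}$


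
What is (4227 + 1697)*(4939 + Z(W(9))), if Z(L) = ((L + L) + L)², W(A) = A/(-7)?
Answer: 1437991760/49 ≈ 2.9347e+7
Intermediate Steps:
W(A) = -A/7 (W(A) = A*(-⅐) = -A/7)
Z(L) = 9*L² (Z(L) = (2*L + L)² = (3*L)² = 9*L²)
(4227 + 1697)*(4939 + Z(W(9))) = (4227 + 1697)*(4939 + 9*(-⅐*9)²) = 5924*(4939 + 9*(-9/7)²) = 5924*(4939 + 9*(81/49)) = 5924*(4939 + 729/49) = 5924*(242740/49) = 1437991760/49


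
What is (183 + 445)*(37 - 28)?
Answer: 5652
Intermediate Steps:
(183 + 445)*(37 - 28) = 628*9 = 5652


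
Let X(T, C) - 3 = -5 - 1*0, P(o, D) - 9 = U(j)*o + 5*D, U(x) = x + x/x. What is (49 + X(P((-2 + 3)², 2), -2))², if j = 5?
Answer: 2209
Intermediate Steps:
U(x) = 1 + x (U(x) = x + 1 = 1 + x)
P(o, D) = 9 + 5*D + 6*o (P(o, D) = 9 + ((1 + 5)*o + 5*D) = 9 + (6*o + 5*D) = 9 + (5*D + 6*o) = 9 + 5*D + 6*o)
X(T, C) = -2 (X(T, C) = 3 + (-5 - 1*0) = 3 + (-5 + 0) = 3 - 5 = -2)
(49 + X(P((-2 + 3)², 2), -2))² = (49 - 2)² = 47² = 2209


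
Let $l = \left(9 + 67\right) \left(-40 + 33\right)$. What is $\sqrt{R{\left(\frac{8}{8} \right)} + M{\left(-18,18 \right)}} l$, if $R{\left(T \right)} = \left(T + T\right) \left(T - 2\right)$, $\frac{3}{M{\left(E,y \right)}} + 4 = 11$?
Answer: $- 76 i \sqrt{77} \approx - 666.9 i$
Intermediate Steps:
$M{\left(E,y \right)} = \frac{3}{7}$ ($M{\left(E,y \right)} = \frac{3}{-4 + 11} = \frac{3}{7}$)
$l = -532$ ($l = 76 \left(-7\right) = -532$)
$R{\left(T \right)} = 2 T \left(-2 + T\right)$
$\sqrt{R{\left(\frac{8}{8} \right)} + M{\left(-18,18 \right)}} l = \sqrt{2 \cdot \frac{8}{8} \left(-2 + \frac{8}{8}\right) + \frac{3}{7}} \left(-532\right) = \sqrt{2 \cdot 8 \cdot \frac{1}{8} \left(-2 + 8 \cdot \frac{1}{8}\right) + \frac{3}{7}} \left(-532\right) = \sqrt{2 \cdot 1 \left(-2 + 1\right) + \frac{3}{7}} \left(-532\right) = \sqrt{2 \cdot 1 \left(-1\right) + \frac{3}{7}} \left(-532\right) = \sqrt{-2 + \frac{3}{7}} \left(-532\right) = \sqrt{- \frac{11}{7}} \left(-532\right) = \frac{i \sqrt{77}}{7} \left(-532\right) = - 76 i \sqrt{77}$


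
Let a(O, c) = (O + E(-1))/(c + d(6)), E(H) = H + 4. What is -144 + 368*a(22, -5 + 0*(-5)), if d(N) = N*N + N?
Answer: 3872/37 ≈ 104.65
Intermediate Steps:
d(N) = N + N² (d(N) = N² + N = N + N²)
E(H) = 4 + H
a(O, c) = (3 + O)/(42 + c) (a(O, c) = (O + (4 - 1))/(c + 6*(1 + 6)) = (O + 3)/(c + 6*7) = (3 + O)/(c + 42) = (3 + O)/(42 + c))
-144 + 368*a(22, -5 + 0*(-5)) = -144 + 368*((3 + 22)/(42 + (-5 + 0*(-5)))) = -144 + 368*(25/(42 + (-5 + 0))) = -144 + 368*(25/(42 - 5)) = -144 + 368*(25/37) = -144 + 9200/37 = 3872/37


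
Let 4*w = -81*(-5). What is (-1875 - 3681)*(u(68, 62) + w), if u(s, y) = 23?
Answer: -690333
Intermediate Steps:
w = 405/4 (w = (-81*(-5))/4 = (1/4)*405 = 405/4 ≈ 101.25)
(-1875 - 3681)*(u(68, 62) + w) = (-1875 - 3681)*(23 + 405/4) = -5556*497/4 = -690333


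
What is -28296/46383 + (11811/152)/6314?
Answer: -8869544625/14838354608 ≈ -0.59774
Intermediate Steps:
-28296/46383 + (11811/152)/6314 = -28296*1/46383 + (11811*(1/152))*(1/6314) = -9432/15461 + (11811/152)*(1/6314) = -9432/15461 + 11811/959728 = -8869544625/14838354608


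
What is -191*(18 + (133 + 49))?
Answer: -38200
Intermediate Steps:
-191*(18 + (133 + 49)) = -191*(18 + 182) = -191*200 = -38200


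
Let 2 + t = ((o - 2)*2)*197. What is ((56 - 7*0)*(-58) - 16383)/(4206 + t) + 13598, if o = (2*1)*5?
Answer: 100007257/7356 ≈ 13595.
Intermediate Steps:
o = 10 (o = 2*5 = 10)
t = 3150 (t = -2 + ((10 - 2)*2)*197 = -2 + (8*2)*197 = -2 + 16*197 = -2 + 3152 = 3150)
((56 - 7*0)*(-58) - 16383)/(4206 + t) + 13598 = ((56 - 7*0)*(-58) - 16383)/(4206 + 3150) + 13598 = ((56 + 0)*(-58) - 16383)/7356 + 13598 = (56*(-58) - 16383)*(1/7356) + 13598 = (-3248 - 16383)*(1/7356) + 13598 = -19631*1/7356 + 13598 = -19631/7356 + 13598 = 100007257/7356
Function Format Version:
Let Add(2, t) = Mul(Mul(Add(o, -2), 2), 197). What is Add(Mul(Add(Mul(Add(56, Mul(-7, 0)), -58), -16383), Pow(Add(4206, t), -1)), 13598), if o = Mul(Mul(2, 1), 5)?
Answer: Rational(100007257, 7356) ≈ 13595.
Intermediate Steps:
o = 10 (o = Mul(2, 5) = 10)
t = 3150 (t = Add(-2, Mul(Mul(Add(10, -2), 2), 197)) = Add(-2, Mul(Mul(8, 2), 197)) = Add(-2, Mul(16, 197)) = Add(-2, 3152) = 3150)
Add(Mul(Add(Mul(Add(56, Mul(-7, 0)), -58), -16383), Pow(Add(4206, t), -1)), 13598) = Add(Mul(Add(Mul(Add(56, Mul(-7, 0)), -58), -16383), Pow(Add(4206, 3150), -1)), 13598) = Add(Mul(Add(Mul(Add(56, 0), -58), -16383), Pow(7356, -1)), 13598) = Add(Mul(Add(Mul(56, -58), -16383), Rational(1, 7356)), 13598) = Add(Mul(Add(-3248, -16383), Rational(1, 7356)), 13598) = Add(Mul(-19631, Rational(1, 7356)), 13598) = Add(Rational(-19631, 7356), 13598) = Rational(100007257, 7356)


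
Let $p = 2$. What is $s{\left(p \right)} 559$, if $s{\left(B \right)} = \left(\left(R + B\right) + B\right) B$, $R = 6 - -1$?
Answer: $12298$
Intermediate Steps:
$R = 7$ ($R = 6 + 1 = 7$)
$s{\left(B \right)} = B \left(7 + 2 B\right)$ ($s{\left(B \right)} = \left(\left(7 + B\right) + B\right) B = \left(7 + 2 B\right) B = B \left(7 + 2 B\right)$)
$s{\left(p \right)} 559 = 2 \left(7 + 2 \cdot 2\right) 559 = 2 \left(7 + 4\right) 559 = 2 \cdot 11 \cdot 559 = 22 \cdot 559 = 12298$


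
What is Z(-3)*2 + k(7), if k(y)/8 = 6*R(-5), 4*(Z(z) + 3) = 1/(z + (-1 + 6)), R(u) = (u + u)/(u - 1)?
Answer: 297/4 ≈ 74.250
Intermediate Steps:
R(u) = 2*u/(-1 + u) (R(u) = (2*u)/(-1 + u) = 2*u/(-1 + u))
Z(z) = -3 + 1/(4*(5 + z)) (Z(z) = -3 + 1/(4*(z + (-1 + 6))) = -3 + 1/(4*(z + 5)) = -3 + 1/(4*(5 + z)))
k(y) = 80 (k(y) = 8*(6*(2*(-5)/(-1 - 5))) = 8*(6*(2*(-5)/(-6))) = 8*(6*(2*(-5)*(-⅙))) = 8*(6*(5/3)) = 8*10 = 80)
Z(-3)*2 + k(7) = ((-59 - 12*(-3))/(4*(5 - 3)))*2 + 80 = ((¼)*(-59 + 36)/2)*2 + 80 = ((¼)*(½)*(-23))*2 + 80 = -23/8*2 + 80 = -23/4 + 80 = 297/4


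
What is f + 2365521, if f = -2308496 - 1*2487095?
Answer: -2430070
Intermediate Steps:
f = -4795591 (f = -2308496 - 2487095 = -4795591)
f + 2365521 = -4795591 + 2365521 = -2430070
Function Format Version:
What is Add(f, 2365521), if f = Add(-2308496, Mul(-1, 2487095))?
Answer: -2430070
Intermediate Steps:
f = -4795591 (f = Add(-2308496, -2487095) = -4795591)
Add(f, 2365521) = Add(-4795591, 2365521) = -2430070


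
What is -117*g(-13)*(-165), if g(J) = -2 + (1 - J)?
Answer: 231660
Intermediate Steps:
g(J) = -1 - J
-117*g(-13)*(-165) = -117*(-1 - 1*(-13))*(-165) = -117*(-1 + 13)*(-165) = -117*12*(-165) = -1404*(-165) = 231660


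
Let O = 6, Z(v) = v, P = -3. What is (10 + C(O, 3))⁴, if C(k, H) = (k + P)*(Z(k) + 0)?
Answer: 614656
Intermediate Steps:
C(k, H) = k*(-3 + k) (C(k, H) = (k - 3)*(k + 0) = (-3 + k)*k = k*(-3 + k))
(10 + C(O, 3))⁴ = (10 + 6*(-3 + 6))⁴ = (10 + 6*3)⁴ = (10 + 18)⁴ = 28⁴ = 614656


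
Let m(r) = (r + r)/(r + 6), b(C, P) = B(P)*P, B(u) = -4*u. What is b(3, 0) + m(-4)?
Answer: -4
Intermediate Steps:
b(C, P) = -4*P² (b(C, P) = (-4*P)*P = -4*P²)
m(r) = 2*r/(6 + r) (m(r) = (2*r)/(6 + r) = 2*r/(6 + r))
b(3, 0) + m(-4) = -4*0² + 2*(-4)/(6 - 4) = -4*0 + 2*(-4)/2 = 0 + 2*(-4)*(½) = 0 - 4 = -4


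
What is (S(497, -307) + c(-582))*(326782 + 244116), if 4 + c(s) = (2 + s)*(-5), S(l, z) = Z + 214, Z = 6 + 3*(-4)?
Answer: 1772067392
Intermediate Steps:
Z = -6 (Z = 6 - 12 = -6)
S(l, z) = 208 (S(l, z) = -6 + 214 = 208)
c(s) = -14 - 5*s (c(s) = -4 + (2 + s)*(-5) = -4 + (-10 - 5*s) = -14 - 5*s)
(S(497, -307) + c(-582))*(326782 + 244116) = (208 + (-14 - 5*(-582)))*(326782 + 244116) = (208 + (-14 + 2910))*570898 = (208 + 2896)*570898 = 3104*570898 = 1772067392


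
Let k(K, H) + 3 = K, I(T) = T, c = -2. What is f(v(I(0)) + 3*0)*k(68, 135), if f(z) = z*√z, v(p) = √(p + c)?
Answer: 65*(-2)^(¾) ≈ -77.298 + 77.298*I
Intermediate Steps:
k(K, H) = -3 + K
v(p) = √(-2 + p) (v(p) = √(p - 2) = √(-2 + p))
f(z) = z^(3/2)
f(v(I(0)) + 3*0)*k(68, 135) = (√(-2 + 0) + 3*0)^(3/2)*(-3 + 68) = (√(-2) + 0)^(3/2)*65 = (I*√2 + 0)^(3/2)*65 = (I*√2)^(3/2)*65 = (2^(¾)*I^(3/2))*65 = 65*2^(¾)*I^(3/2)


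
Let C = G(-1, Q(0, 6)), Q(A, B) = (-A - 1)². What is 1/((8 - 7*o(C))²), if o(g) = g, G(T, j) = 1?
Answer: 1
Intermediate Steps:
Q(A, B) = (-1 - A)²
C = 1
1/((8 - 7*o(C))²) = 1/((8 - 7*1)²) = 1/((8 - 7)²) = 1/(1²) = 1/1 = 1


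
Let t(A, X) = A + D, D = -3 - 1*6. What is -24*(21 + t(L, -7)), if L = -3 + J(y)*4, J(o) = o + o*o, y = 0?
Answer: -216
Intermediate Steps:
J(o) = o + o²
L = -3 (L = -3 + (0*(1 + 0))*4 = -3 + (0*1)*4 = -3 + 0*4 = -3 + 0 = -3)
D = -9 (D = -3 - 6 = -9)
t(A, X) = -9 + A (t(A, X) = A - 9 = -9 + A)
-24*(21 + t(L, -7)) = -24*(21 + (-9 - 3)) = -24*(21 - 12) = -24*9 = -216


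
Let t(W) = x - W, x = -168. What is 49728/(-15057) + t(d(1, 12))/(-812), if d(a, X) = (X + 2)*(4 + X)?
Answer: -58634/20793 ≈ -2.8199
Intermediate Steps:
d(a, X) = (2 + X)*(4 + X)
t(W) = -168 - W
49728/(-15057) + t(d(1, 12))/(-812) = 49728/(-15057) + (-168 - (8 + 12**2 + 6*12))/(-812) = 49728*(-1/15057) + (-168 - (8 + 144 + 72))*(-1/812) = -2368/717 + (-168 - 1*224)*(-1/812) = -2368/717 + (-168 - 224)*(-1/812) = -2368/717 - 392*(-1/812) = -2368/717 + 14/29 = -58634/20793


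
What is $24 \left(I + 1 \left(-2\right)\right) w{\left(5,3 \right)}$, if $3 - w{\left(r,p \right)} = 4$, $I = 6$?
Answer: $-96$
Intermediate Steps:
$w{\left(r,p \right)} = -1$ ($w{\left(r,p \right)} = 3 - 4 = -1$)
$24 \left(I + 1 \left(-2\right)\right) w{\left(5,3 \right)} = 24 \left(6 + 1 \left(-2\right)\right) \left(-1\right) = 24 \left(6 - 2\right) \left(-1\right) = 24 \cdot 4 \left(-1\right) = 96 \left(-1\right) = -96$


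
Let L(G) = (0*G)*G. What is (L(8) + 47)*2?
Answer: 94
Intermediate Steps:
L(G) = 0 (L(G) = 0*G = 0)
(L(8) + 47)*2 = (0 + 47)*2 = 47*2 = 94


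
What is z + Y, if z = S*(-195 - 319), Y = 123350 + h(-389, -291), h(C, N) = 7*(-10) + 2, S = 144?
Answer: 49266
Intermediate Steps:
h(C, N) = -68 (h(C, N) = -70 + 2 = -68)
Y = 123282 (Y = 123350 - 68 = 123282)
z = -74016 (z = 144*(-195 - 319) = 144*(-514) = -74016)
z + Y = -74016 + 123282 = 49266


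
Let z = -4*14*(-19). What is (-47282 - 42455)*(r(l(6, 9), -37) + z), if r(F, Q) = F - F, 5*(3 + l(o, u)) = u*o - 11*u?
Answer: -95480168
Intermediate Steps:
l(o, u) = -3 - 11*u/5 + o*u/5 (l(o, u) = -3 + (u*o - 11*u)/5 = -3 + (o*u - 11*u)/5 = -3 + (-11*u + o*u)/5 = -3 + (-11*u/5 + o*u/5) = -3 - 11*u/5 + o*u/5)
z = 1064 (z = -56*(-19) = 1064)
r(F, Q) = 0
(-47282 - 42455)*(r(l(6, 9), -37) + z) = (-47282 - 42455)*(0 + 1064) = -89737*1064 = -95480168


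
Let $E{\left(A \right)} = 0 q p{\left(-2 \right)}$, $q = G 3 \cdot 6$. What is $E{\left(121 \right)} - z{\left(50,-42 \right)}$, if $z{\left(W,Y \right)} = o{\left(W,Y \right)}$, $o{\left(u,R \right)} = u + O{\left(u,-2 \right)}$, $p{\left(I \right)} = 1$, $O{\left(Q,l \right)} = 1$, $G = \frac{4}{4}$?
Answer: $-51$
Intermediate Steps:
$G = 1$ ($G = 4 \cdot \frac{1}{4} = 1$)
$q = 18$ ($q = 1 \cdot 3 \cdot 6 = 3 \cdot 6 = 18$)
$o{\left(u,R \right)} = 1 + u$ ($o{\left(u,R \right)} = u + 1 = 1 + u$)
$E{\left(A \right)} = 0$ ($E{\left(A \right)} = 0 \cdot 18 \cdot 1 = 0 \cdot 1 = 0$)
$z{\left(W,Y \right)} = 1 + W$
$E{\left(121 \right)} - z{\left(50,-42 \right)} = 0 - \left(1 + 50\right) = 0 - 51 = -51$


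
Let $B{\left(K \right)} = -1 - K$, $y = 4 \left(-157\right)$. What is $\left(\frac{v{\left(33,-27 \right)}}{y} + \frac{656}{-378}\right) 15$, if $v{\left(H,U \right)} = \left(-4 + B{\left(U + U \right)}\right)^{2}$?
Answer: $- \frac{3298865}{39564} \approx -83.38$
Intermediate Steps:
$y = -628$
$v{\left(H,U \right)} = \left(-5 - 2 U\right)^{2}$ ($v{\left(H,U \right)} = \left(-4 - \left(1 + 2 U\right)\right)^{2} = \left(-5 - 2 U\right)^{2}$)
$\left(\frac{v{\left(33,-27 \right)}}{y} + \frac{656}{-378}\right) 15 = \left(\frac{\left(5 + 2 \left(-27\right)\right)^{2}}{-628} + \frac{656}{-378}\right) 15 = \left(\left(5 - 54\right)^{2} \left(- \frac{1}{628}\right) + 656 \left(- \frac{1}{378}\right)\right) 15 = \left(\left(-49\right)^{2} \left(- \frac{1}{628}\right) - \frac{328}{189}\right) 15 = \left(2401 \left(- \frac{1}{628}\right) - \frac{328}{189}\right) 15 = \left(- \frac{2401}{628} - \frac{328}{189}\right) 15 = \left(- \frac{659773}{118692}\right) 15 = - \frac{3298865}{39564}$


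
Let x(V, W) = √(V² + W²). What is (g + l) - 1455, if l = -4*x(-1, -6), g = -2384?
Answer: -3839 - 4*√37 ≈ -3863.3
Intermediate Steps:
l = -4*√37 (l = -4*√((-1)² + (-6)²) = -4*√(1 + 36) = -4*√37 ≈ -24.331)
(g + l) - 1455 = (-2384 - 4*√37) - 1455 = -3839 - 4*√37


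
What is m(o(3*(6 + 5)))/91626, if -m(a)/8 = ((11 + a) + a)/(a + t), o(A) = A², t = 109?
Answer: -4378/27441987 ≈ -0.00015954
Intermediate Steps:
m(a) = -8*(11 + 2*a)/(109 + a) (m(a) = -8*((11 + a) + a)/(a + 109) = -8*(11 + 2*a)/(109 + a))
m(o(3*(6 + 5)))/91626 = (8*(-11 - 2*9*(6 + 5)²)/(109 + (3*(6 + 5))²))/91626 = (8*(-11 - 2*(3*11)²)/(109 + (3*11)²))*(1/91626) = (8*(-11 - 2*33²)/(109 + 33²))*(1/91626) = (8*(-11 - 2*1089)/(109 + 1089))*(1/91626) = (8*(-11 - 2178)/1198)*(1/91626) = (8*(1/1198)*(-2189))*(1/91626) = -8756/599*1/91626 = -4378/27441987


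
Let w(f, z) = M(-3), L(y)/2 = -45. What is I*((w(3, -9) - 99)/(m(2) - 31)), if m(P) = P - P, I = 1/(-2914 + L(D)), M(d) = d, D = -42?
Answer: -51/46562 ≈ -0.0010953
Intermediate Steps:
L(y) = -90 (L(y) = 2*(-45) = -90)
w(f, z) = -3
I = -1/3004 (I = 1/(-2914 - 90) = 1/(-3004) = -1/3004 ≈ -0.00033289)
m(P) = 0
I*((w(3, -9) - 99)/(m(2) - 31)) = -(-3 - 99)/(3004*(0 - 31)) = -(-51)/(1502*(-31)) = -(-51)*(-1)/(1502*31) = -1/3004*102/31 = -51/46562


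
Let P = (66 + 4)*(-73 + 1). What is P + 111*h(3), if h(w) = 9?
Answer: -4041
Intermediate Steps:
P = -5040 (P = 70*(-72) = -5040)
P + 111*h(3) = -5040 + 111*9 = -5040 + 999 = -4041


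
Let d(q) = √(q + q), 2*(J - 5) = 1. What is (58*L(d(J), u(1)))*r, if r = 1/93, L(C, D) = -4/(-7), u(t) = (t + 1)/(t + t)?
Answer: 232/651 ≈ 0.35637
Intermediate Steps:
J = 11/2 (J = 5 + (½)*1 = 5 + ½ = 11/2 ≈ 5.5000)
d(q) = √2*√q (d(q) = √(2*q) = √2*√q)
u(t) = (1 + t)/(2*t) (u(t) = (1 + t)/((2*t)) = (1 + t)*(1/(2*t)) = (1 + t)/(2*t))
L(C, D) = 4/7 (L(C, D) = -4*(-⅐) = 4/7)
r = 1/93 ≈ 0.010753
(58*L(d(J), u(1)))*r = (58*(4/7))*(1/93) = (232/7)*(1/93) = 232/651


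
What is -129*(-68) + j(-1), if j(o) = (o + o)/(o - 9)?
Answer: 43861/5 ≈ 8772.2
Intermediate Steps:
j(o) = 2*o/(-9 + o) (j(o) = (2*o)/(-9 + o) = 2*o/(-9 + o))
-129*(-68) + j(-1) = -129*(-68) + 2*(-1)/(-9 - 1) = 8772 + 2*(-1)/(-10) = 8772 + 2*(-1)*(-⅒) = 8772 + ⅕ = 43861/5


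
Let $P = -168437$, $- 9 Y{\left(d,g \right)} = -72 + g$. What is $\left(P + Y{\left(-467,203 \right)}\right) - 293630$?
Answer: $- \frac{4158734}{9} \approx -4.6208 \cdot 10^{5}$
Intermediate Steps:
$Y{\left(d,g \right)} = 8 - \frac{g}{9}$ ($Y{\left(d,g \right)} = - \frac{-72 + g}{9} = 8 - \frac{g}{9}$)
$\left(P + Y{\left(-467,203 \right)}\right) - 293630 = \left(-168437 + \left(8 - \frac{203}{9}\right)\right) - 293630 = \left(-168437 - \frac{131}{9}\right) - 293630 = - \frac{1516064}{9} - 293630 = - \frac{4158734}{9}$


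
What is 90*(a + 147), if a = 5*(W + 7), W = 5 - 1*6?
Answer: 15930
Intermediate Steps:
W = -1 (W = 5 - 6 = -1)
a = 30 (a = 5*(-1 + 7) = 5*6 = 30)
90*(a + 147) = 90*(30 + 147) = 90*177 = 15930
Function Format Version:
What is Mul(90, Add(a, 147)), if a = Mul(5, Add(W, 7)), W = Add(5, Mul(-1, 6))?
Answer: 15930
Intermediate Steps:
W = -1 (W = Add(5, -6) = -1)
a = 30 (a = Mul(5, Add(-1, 7)) = Mul(5, 6) = 30)
Mul(90, Add(a, 147)) = Mul(90, Add(30, 147)) = Mul(90, 177) = 15930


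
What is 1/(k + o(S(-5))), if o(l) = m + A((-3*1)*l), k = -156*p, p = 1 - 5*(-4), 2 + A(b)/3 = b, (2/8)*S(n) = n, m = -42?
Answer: -1/3144 ≈ -0.00031807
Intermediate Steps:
S(n) = 4*n
A(b) = -6 + 3*b
p = 21 (p = 1 + 20 = 21)
k = -3276 (k = -156*21 = -3276)
o(l) = -48 - 9*l (o(l) = -42 + (-6 + 3*((-3*1)*l)) = -42 + (-6 + 3*(-3*l)) = -42 + (-6 - 9*l) = -48 - 9*l)
1/(k + o(S(-5))) = 1/(-3276 + (-48 - 36*(-5))) = 1/(-3276 + (-48 - 9*(-20))) = 1/(-3276 + (-48 + 180)) = 1/(-3276 + 132) = 1/(-3144) = -1/3144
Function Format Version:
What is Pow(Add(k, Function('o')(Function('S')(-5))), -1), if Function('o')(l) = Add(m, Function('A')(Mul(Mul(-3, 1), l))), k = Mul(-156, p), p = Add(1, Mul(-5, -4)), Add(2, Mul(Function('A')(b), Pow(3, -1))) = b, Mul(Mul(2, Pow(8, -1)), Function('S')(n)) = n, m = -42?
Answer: Rational(-1, 3144) ≈ -0.00031807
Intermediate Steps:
Function('S')(n) = Mul(4, n)
Function('A')(b) = Add(-6, Mul(3, b))
p = 21 (p = Add(1, 20) = 21)
k = -3276 (k = Mul(-156, 21) = -3276)
Function('o')(l) = Add(-48, Mul(-9, l)) (Function('o')(l) = Add(-42, Add(-6, Mul(3, Mul(Mul(-3, 1), l)))) = Add(-42, Add(-6, Mul(3, Mul(-3, l)))) = Add(-42, Add(-6, Mul(-9, l))) = Add(-48, Mul(-9, l)))
Pow(Add(k, Function('o')(Function('S')(-5))), -1) = Pow(Add(-3276, Add(-48, Mul(-9, Mul(4, -5)))), -1) = Pow(Add(-3276, Add(-48, Mul(-9, -20))), -1) = Pow(Add(-3276, Add(-48, 180)), -1) = Pow(Add(-3276, 132), -1) = Pow(-3144, -1) = Rational(-1, 3144)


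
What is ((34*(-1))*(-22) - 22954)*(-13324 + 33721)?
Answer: -452935782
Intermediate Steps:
((34*(-1))*(-22) - 22954)*(-13324 + 33721) = (-34*(-22) - 22954)*20397 = (748 - 22954)*20397 = -22206*20397 = -452935782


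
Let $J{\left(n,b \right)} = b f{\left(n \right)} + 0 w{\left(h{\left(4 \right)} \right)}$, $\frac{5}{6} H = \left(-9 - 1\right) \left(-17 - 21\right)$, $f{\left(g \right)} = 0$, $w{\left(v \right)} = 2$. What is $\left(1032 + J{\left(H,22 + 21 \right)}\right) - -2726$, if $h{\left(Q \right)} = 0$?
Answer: $3758$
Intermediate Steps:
$H = 456$ ($H = \frac{6 \left(-9 - 1\right) \left(-17 - 21\right)}{5} = \frac{6 \left(\left(-10\right) \left(-38\right)\right)}{5} = \frac{6}{5} \cdot 380 = 456$)
$J{\left(n,b \right)} = 0$ ($J{\left(n,b \right)} = b 0 + 0 \cdot 2 = 0 + 0 = 0$)
$\left(1032 + J{\left(H,22 + 21 \right)}\right) - -2726 = \left(1032 + 0\right) - -2726 = 1032 + 2726 = 3758$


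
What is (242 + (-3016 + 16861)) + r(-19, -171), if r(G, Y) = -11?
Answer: 14076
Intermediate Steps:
(242 + (-3016 + 16861)) + r(-19, -171) = (242 + (-3016 + 16861)) - 11 = (242 + 13845) - 11 = 14087 - 11 = 14076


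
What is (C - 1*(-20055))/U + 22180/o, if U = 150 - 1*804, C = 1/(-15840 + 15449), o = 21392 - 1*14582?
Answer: -795481762/29023539 ≈ -27.408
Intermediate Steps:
o = 6810 (o = 21392 - 14582 = 6810)
C = -1/391 (C = 1/(-391) = -1/391 ≈ -0.0025575)
U = -654 (U = 150 - 804 = -654)
(C - 1*(-20055))/U + 22180/o = (-1/391 - 1*(-20055))/(-654) + 22180/6810 = (-1/391 + 20055)*(-1/654) + 22180*(1/6810) = (7841504/391)*(-1/654) + 2218/681 = -3920752/127857 + 2218/681 = -795481762/29023539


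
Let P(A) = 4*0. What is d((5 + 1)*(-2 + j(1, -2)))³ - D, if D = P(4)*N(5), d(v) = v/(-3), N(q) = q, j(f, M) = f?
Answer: 8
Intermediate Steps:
P(A) = 0
d(v) = -v/3 (d(v) = v*(-⅓) = -v/3)
D = 0 (D = 0*5 = 0)
d((5 + 1)*(-2 + j(1, -2)))³ - D = (-(5 + 1)*(-2 + 1)/3)³ - 1*0 = (-2*(-1))³ + 0 = (-⅓*(-6))³ + 0 = 2³ + 0 = 8 + 0 = 8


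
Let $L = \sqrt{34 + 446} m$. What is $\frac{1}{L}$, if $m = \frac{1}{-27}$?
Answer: $- \frac{9 \sqrt{30}}{40} \approx -1.2324$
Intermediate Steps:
$m = - \frac{1}{27} \approx -0.037037$
$L = - \frac{4 \sqrt{30}}{27}$ ($L = \sqrt{34 + 446} \left(- \frac{1}{27}\right) = \sqrt{480} \left(- \frac{1}{27}\right) = 4 \sqrt{30} \left(- \frac{1}{27}\right) = - \frac{4 \sqrt{30}}{27} \approx -0.81144$)
$\frac{1}{L} = \frac{1}{\left(- \frac{4}{27}\right) \sqrt{30}} = - \frac{9 \sqrt{30}}{40}$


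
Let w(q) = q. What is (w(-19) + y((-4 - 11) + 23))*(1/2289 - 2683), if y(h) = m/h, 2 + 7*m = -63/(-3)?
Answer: 3208874185/64092 ≈ 50067.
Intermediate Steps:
m = 19/7 (m = -2/7 + (-63/(-3))/7 = -2/7 + (-63*(-1/3))/7 = -2/7 + (1/7)*21 = -2/7 + 3 = 19/7 ≈ 2.7143)
y(h) = 19/(7*h)
(w(-19) + y((-4 - 11) + 23))*(1/2289 - 2683) = (-19 + 19/(7*((-4 - 11) + 23)))*(1/2289 - 2683) = (-19 + 19/(7*(-15 + 23)))*(1/2289 - 2683) = (-19 + (19/7)/8)*(-6141386/2289) = (-19 + (19/7)*(1/8))*(-6141386/2289) = (-19 + 19/56)*(-6141386/2289) = -1045/56*(-6141386/2289) = 3208874185/64092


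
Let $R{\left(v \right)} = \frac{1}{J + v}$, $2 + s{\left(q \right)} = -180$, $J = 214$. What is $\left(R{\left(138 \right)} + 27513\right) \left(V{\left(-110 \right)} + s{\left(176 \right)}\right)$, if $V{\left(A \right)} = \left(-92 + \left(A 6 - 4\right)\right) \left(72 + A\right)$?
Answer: $\frac{138227967521}{176} \approx 7.8539 \cdot 10^{8}$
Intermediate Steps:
$s{\left(q \right)} = -182$ ($s{\left(q \right)} = -2 - 180 = -182$)
$V{\left(A \right)} = \left(-96 + 6 A\right) \left(72 + A\right)$ ($V{\left(A \right)} = \left(-92 + \left(6 A - 4\right)\right) \left(72 + A\right) = \left(-92 + \left(-4 + 6 A\right)\right) \left(72 + A\right) = \left(-96 + 6 A\right) \left(72 + A\right)$)
$R{\left(v \right)} = \frac{1}{214 + v}$
$\left(R{\left(138 \right)} + 27513\right) \left(V{\left(-110 \right)} + s{\left(176 \right)}\right) = \left(\frac{1}{214 + 138} + 27513\right) \left(\left(-6912 + 6 \left(-110\right)^{2} + 336 \left(-110\right)\right) - 182\right) = \left(\frac{1}{352} + 27513\right) \left(\left(-6912 + 6 \cdot 12100 - 36960\right) - 182\right) = \left(\frac{1}{352} + 27513\right) \left(\left(-6912 + 72600 - 36960\right) - 182\right) = \frac{9684577 \left(28728 - 182\right)}{352} = \frac{9684577}{352} \cdot 28546 = \frac{138227967521}{176}$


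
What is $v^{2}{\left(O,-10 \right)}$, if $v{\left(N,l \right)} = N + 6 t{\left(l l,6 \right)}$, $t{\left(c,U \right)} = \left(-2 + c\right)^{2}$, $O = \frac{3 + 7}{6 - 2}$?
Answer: $\frac{13283254009}{4} \approx 3.3208 \cdot 10^{9}$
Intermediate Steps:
$O = \frac{5}{2}$ ($O = \frac{10}{4} = 10 \cdot \frac{1}{4} = \frac{5}{2} \approx 2.5$)
$v{\left(N,l \right)} = N + 6 \left(-2 + l^{2}\right)^{2}$ ($v{\left(N,l \right)} = N + 6 \left(-2 + l l\right)^{2} = N + 6 \left(-2 + l^{2}\right)^{2}$)
$v^{2}{\left(O,-10 \right)} = \left(\frac{5}{2} + 6 \left(-2 + \left(-10\right)^{2}\right)^{2}\right)^{2} = \left(\frac{5}{2} + 6 \left(-2 + 100\right)^{2}\right)^{2} = \left(\frac{5}{2} + 6 \cdot 98^{2}\right)^{2} = \left(\frac{5}{2} + 6 \cdot 9604\right)^{2} = \left(\frac{5}{2} + 57624\right)^{2} = \left(\frac{115253}{2}\right)^{2} = \frac{13283254009}{4}$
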